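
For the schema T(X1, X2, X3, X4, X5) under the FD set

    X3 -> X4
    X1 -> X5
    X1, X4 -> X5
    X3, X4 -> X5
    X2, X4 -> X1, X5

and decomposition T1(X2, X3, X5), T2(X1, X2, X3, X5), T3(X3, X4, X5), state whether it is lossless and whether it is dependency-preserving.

lossless but not dependency-preserving

Lossless test (chase): Rows 1 and 2 agree on X3; apply X3→X4 and equate their X4 entries. Rows 1 and 3 agree on X3; apply X3→X4 and equate their X4 entries. Rows 1 and 2 agree on X2, X4; apply X2, X4→X1, X5 and equate their X1, X5 entries. Row 1 is now all distinguished symbols — the join is lossless.
Dependency preservation: the restricted closure of {X2, X4} across the fragments never reaches {X1, X5}, so X2, X4 → X1, X5 cannot be enforced without a join — not preserved.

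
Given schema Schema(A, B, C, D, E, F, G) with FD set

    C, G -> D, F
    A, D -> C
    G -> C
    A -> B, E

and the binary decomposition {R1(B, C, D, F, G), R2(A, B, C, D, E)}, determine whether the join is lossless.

Common attributes: R1 ∩ R2 = {B, C, D}.
No dependency enlarges {B, C, D}, so (B, C, D)⁺ = {B, C, D}.
The closure contains neither all of R1 = {B, C, D, F, G} nor all of R2 = {A, B, C, D, E}, so the common attributes are not a superkey of either fragment. The join is lossy.

No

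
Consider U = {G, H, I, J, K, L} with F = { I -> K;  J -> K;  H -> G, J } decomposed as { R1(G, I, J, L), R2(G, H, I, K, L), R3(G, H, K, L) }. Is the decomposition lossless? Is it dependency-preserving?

Lossless test (chase): Rows 1 and 2 agree on I; apply I→K and equate their K entries. Rows 2 and 3 agree on H; apply H→G, J and equate their G, J entries. No row becomes fully distinguished — the join is lossy.
Dependency preservation: the restricted closure of {J} across the fragments never reaches {K}, so J → K cannot be enforced without a join — not preserved.

lossy and not dependency-preserving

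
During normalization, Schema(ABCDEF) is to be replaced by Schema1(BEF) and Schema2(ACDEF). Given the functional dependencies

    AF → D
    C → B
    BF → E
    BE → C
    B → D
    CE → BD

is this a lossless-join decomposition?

Common attributes: Schema1 ∩ Schema2 = {EF}.
No dependency enlarges {EF}, so (EF)⁺ = {EF}.
The closure contains neither all of Schema1 = {BEF} nor all of Schema2 = {ACDEF}, so the common attributes are not a superkey of either fragment. The join is lossy.

No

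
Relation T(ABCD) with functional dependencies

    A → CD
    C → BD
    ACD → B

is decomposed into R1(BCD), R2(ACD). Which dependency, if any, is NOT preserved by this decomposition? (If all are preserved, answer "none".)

A → CD lies within R2.
C → BD lies within R1.
ACD → B: restricted closure across fragments reaches B.
Every dependency is enforceable on the fragments, so the decomposition is dependency-preserving.

none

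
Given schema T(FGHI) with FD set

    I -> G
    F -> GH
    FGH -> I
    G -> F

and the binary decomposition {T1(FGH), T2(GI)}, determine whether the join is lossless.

Yes

Common attributes: T1 ∩ T2 = {G}.
Closure of {G}: G → F applies, adding F; F → GH applies, adding H; FGH → I applies, adding I. So (G)⁺ = {FGHI}.
This closure contains every attribute of T1, so T1 ∩ T2 → T1. The join is lossless.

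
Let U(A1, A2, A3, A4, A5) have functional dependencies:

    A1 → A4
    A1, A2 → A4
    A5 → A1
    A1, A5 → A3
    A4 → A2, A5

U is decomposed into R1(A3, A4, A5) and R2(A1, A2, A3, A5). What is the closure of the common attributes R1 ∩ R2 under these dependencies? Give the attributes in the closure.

A1, A2, A3, A4, A5

R1 ∩ R2 = {A3, A5}.
A5 → A1 applies, adding A1
A1 → A4 applies, adding A4
A4 → A2, A5 applies, adding A2
Closure: {A1, A2, A3, A4, A5}.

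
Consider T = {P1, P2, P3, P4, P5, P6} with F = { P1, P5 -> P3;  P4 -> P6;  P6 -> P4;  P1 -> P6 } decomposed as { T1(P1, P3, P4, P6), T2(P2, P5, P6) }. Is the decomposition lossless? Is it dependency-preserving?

lossy and not dependency-preserving

Lossless test: (P6)⁺ = {P4, P6}, which is a superkey of neither fragment — lossy.
Dependency preservation: the restricted closure of {P1, P5} across the fragments never reaches {P3}, so P1, P5 → P3 cannot be enforced without a join — not preserved.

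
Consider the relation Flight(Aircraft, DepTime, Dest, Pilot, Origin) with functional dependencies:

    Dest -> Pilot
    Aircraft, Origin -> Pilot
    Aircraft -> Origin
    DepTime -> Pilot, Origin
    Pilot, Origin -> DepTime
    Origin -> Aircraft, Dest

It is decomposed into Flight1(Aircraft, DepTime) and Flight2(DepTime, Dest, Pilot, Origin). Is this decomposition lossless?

Common attributes: Flight1 ∩ Flight2 = {DepTime}.
Closure of {DepTime}: DepTime → Pilot, Origin applies, adding Pilot, Origin; Origin → Aircraft, Dest applies, adding Aircraft, Dest. So (DepTime)⁺ = {Aircraft, DepTime, Dest, Pilot, Origin}.
This closure contains every attribute of Flight1, so Flight1 ∩ Flight2 → Flight1. The join is lossless.

Yes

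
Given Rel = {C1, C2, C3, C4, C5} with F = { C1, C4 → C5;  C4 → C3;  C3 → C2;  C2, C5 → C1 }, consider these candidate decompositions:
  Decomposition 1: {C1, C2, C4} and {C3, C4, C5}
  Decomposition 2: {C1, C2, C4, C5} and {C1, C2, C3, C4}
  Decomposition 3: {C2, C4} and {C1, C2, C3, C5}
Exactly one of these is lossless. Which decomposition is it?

Decomposition 2

Decomposition 1: common = {C4}, closure = {C2, C3, C4} → lossy.
Decomposition 2: common = {C1, C2, C4}, closure = {C1, C2, C3, C4, C5} → lossless.
Decomposition 3: common = {C2}, closure = {C2} → lossy.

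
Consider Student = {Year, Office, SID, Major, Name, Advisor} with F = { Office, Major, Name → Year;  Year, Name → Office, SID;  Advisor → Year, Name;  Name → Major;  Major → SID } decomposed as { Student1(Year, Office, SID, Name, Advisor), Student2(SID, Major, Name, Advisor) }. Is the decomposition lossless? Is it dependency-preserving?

lossless and dependency-preserving

Lossless test: (SID, Name, Advisor)⁺ = {Year, Office, SID, Major, Name, Advisor}, which contains all of one fragment — lossless.
Dependency preservation: Office, Major, Name → Year is not contained in any single fragment, but the restricted closure of its left-hand side across the fragments still reaches the right-hand side; the remaining FDs each lie inside some fragment. All dependencies are preserved.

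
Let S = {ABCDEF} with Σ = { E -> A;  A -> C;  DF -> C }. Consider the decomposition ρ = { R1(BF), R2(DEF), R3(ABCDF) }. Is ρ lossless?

Chase test. Columns are ABCDEF; row i has aⱼ where attribute j ∈ Ri, else bᵢⱼ.
Initial tableau (one row per fragment):
  row 1: b11 a2 b13 b14 b15 a6
  row 2: b21 b22 b23 a4 a5 a6
  row 3: a1 a2 a3 a4 b35 a6
Rows 2 and 3 agree on DF; apply DF→C and equate their C entries.
No row becomes fully distinguished — the join is lossy.

No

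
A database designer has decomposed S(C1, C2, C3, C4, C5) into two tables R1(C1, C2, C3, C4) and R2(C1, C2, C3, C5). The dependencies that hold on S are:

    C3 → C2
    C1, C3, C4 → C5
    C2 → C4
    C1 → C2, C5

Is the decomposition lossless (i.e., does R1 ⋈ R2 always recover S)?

Yes

Common attributes: R1 ∩ R2 = {C1, C2, C3}.
Closure of {C1, C2, C3}: C2 → C4 applies, adding C4; C1 → C2, C5 applies, adding C5. So (C1, C2, C3)⁺ = {C1, C2, C3, C4, C5}.
This closure contains every attribute of R1, so R1 ∩ R2 → R1. The join is lossless.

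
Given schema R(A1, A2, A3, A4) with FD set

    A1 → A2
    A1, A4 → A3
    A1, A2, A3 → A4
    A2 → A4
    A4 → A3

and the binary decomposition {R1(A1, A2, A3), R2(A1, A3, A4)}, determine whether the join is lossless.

Yes

Common attributes: R1 ∩ R2 = {A1, A3}.
Closure of {A1, A3}: A1 → A2 applies, adding A2; A1, A2, A3 → A4 applies, adding A4. So (A1, A3)⁺ = {A1, A2, A3, A4}.
This closure contains every attribute of R1, so R1 ∩ R2 → R1. The join is lossless.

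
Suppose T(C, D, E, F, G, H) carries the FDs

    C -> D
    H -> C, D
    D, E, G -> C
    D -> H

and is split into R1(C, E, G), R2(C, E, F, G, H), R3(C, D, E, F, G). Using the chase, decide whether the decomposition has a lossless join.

Chase test. Columns are C, D, E, F, G, H; row i has aⱼ where attribute j ∈ Ri, else bᵢⱼ.
Initial tableau (one row per fragment):
  row 1: a1 b12 a3 b14 a5 b16
  row 2: a1 b22 a3 a4 a5 a6
  row 3: a1 a2 a3 a4 a5 b36
Rows 1 and 2 agree on C; apply C→D and equate their D entries.
Rows 1 and 3 agree on C; apply C→D and equate their D entries.
Rows 1 and 2 agree on D; apply D→H and equate their H entries.
Rows 1 and 3 agree on D; apply D→H and equate their H entries.
Row 2 is now all distinguished symbols — the join is lossless.

Yes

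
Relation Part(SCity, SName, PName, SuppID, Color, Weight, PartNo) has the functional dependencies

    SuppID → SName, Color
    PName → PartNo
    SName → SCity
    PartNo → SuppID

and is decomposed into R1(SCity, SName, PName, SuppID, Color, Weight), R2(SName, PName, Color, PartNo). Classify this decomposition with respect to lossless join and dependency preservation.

Lossless test: (SName, PName, Color)⁺ = {SCity, SName, PName, SuppID, Color, PartNo}, which contains all of one fragment — lossless.
Dependency preservation: the restricted closure of {PartNo} across the fragments never reaches {SuppID}, so PartNo → SuppID cannot be enforced without a join — not preserved.

lossless but not dependency-preserving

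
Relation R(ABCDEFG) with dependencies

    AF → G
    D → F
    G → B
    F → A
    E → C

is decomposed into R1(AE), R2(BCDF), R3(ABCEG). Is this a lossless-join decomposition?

Chase test. Columns are ABCDEFG; row i has aⱼ where attribute j ∈ Ri, else bᵢⱼ.
Initial tableau (one row per fragment):
  row 1: a1 b12 b13 b14 a5 b16 b17
  row 2: b21 a2 a3 a4 b25 a6 b27
  row 3: a1 a2 a3 b34 a5 b36 a7
Rows 1 and 3 agree on E; apply E→C and equate their C entries.
No row becomes fully distinguished — the join is lossy.

No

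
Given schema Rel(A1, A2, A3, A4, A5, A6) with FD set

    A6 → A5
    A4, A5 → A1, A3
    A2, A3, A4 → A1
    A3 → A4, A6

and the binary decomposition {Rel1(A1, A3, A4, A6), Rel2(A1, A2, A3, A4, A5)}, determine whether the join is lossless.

Yes

Common attributes: Rel1 ∩ Rel2 = {A1, A3, A4}.
Closure of {A1, A3, A4}: A3 → A4, A6 applies, adding A6; A6 → A5 applies, adding A5. So (A1, A3, A4)⁺ = {A1, A3, A4, A5, A6}.
This closure contains every attribute of Rel1, so Rel1 ∩ Rel2 → Rel1. The join is lossless.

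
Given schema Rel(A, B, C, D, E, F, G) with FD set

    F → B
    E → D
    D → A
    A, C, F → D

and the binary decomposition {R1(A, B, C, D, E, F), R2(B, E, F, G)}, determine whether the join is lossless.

Common attributes: R1 ∩ R2 = {B, E, F}.
Closure of {B, E, F}: E → D applies, adding D; D → A applies, adding A. So (B, E, F)⁺ = {A, B, D, E, F}.
The closure contains neither all of R1 = {A, B, C, D, E, F} nor all of R2 = {B, E, F, G}, so the common attributes are not a superkey of either fragment. The join is lossy.

No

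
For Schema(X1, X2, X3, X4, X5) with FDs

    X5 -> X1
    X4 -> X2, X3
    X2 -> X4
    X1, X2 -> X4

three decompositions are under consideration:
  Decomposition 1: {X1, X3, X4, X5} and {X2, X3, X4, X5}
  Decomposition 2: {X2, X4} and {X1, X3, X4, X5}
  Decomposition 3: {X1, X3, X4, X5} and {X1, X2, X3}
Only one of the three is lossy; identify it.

Decomposition 1: common = {X3, X4, X5}, closure = {X1, X2, X3, X4, X5} → lossless.
Decomposition 2: common = {X4}, closure = {X2, X3, X4} → lossless.
Decomposition 3: common = {X1, X3}, closure = {X1, X3} → lossy.

Decomposition 3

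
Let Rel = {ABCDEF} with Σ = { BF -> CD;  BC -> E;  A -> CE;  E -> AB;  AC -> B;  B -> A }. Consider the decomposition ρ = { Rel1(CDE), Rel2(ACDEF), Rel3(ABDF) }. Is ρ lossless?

Chase test. Columns are ABCDEF; row i has aⱼ where attribute j ∈ Reli, else bᵢⱼ.
Initial tableau (one row per fragment):
  row 1: b11 b12 a3 a4 a5 b16
  row 2: a1 b22 a3 a4 a5 a6
  row 3: a1 a2 b33 a4 b35 a6
Rows 2 and 3 agree on A; apply A→CE and equate their CE entries.
Rows 1 and 2 agree on E; apply E→AB and equate their AB entries.
Rows 1 and 3 agree on E; apply E→AB and equate their AB entries.
Row 2 is now all distinguished symbols — the join is lossless.

Yes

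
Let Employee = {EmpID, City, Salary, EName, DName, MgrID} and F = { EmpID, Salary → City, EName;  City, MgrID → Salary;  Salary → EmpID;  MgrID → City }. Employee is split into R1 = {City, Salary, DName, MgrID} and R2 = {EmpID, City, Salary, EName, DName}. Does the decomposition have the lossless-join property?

Common attributes: R1 ∩ R2 = {City, Salary, DName}.
Closure of {City, Salary, DName}: Salary → EmpID applies, adding EmpID; EmpID, Salary → City, EName applies, adding EName. So (City, Salary, DName)⁺ = {EmpID, City, Salary, EName, DName}.
This closure contains every attribute of R2, so R1 ∩ R2 → R2. The join is lossless.

Yes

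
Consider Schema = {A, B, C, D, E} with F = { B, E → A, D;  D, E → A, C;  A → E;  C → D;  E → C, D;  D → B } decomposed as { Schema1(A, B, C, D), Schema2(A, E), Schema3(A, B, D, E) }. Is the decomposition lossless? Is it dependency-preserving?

lossless and dependency-preserving

Lossless test (chase): Rows 1 and 2 agree on A; apply A→E and equate their E entries. Rows 1 and 2 agree on E; apply E→C, D and equate their C, D entries. Rows 1 and 3 agree on E; apply E→C, D and equate their C, D entries. Rows 1 and 2 agree on D; apply D→B and equate their B entries. Row 1 is now all distinguished symbols — the join is lossless.
Dependency preservation: D, E → A, C; E → C, D are not contained in any single fragment, but the restricted closure of each left-hand side across the fragments still reaches the right-hand side; the remaining FDs each lie inside some fragment. All dependencies are preserved.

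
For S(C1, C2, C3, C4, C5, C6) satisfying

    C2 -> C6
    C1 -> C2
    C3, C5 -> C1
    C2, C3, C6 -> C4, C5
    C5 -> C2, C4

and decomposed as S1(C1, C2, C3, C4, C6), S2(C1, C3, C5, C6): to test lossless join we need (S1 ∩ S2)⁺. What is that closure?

S1 ∩ S2 = {C1, C3, C6}.
C1 → C2 applies, adding C2
C2, C3, C6 → C4, C5 applies, adding C4, C5
Closure: {C1, C2, C3, C4, C5, C6}.

C1, C2, C3, C4, C5, C6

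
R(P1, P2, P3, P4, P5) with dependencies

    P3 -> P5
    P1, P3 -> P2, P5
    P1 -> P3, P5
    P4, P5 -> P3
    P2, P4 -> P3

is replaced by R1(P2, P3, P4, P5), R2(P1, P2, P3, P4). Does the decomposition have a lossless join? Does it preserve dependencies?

Lossless test: (P2, P3, P4)⁺ = {P2, P3, P4, P5}, which contains all of one fragment — lossless.
Dependency preservation: P1, P3 → P2, P5; P1 → P3, P5 are not contained in any single fragment, but the restricted closure of each left-hand side across the fragments still reaches the right-hand side; the remaining FDs each lie inside some fragment. All dependencies are preserved.

lossless and dependency-preserving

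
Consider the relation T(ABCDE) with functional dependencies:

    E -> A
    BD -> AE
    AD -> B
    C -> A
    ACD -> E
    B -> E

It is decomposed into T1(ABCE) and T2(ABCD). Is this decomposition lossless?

Common attributes: T1 ∩ T2 = {ABC}.
Closure of {ABC}: B → E applies, adding E. So (ABC)⁺ = {ABCE}.
This closure contains every attribute of T1, so T1 ∩ T2 → T1. The join is lossless.

Yes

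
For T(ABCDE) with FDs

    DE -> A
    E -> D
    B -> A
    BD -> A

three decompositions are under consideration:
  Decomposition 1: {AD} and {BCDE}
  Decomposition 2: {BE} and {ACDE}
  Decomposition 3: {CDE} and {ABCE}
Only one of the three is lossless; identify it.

Decomposition 1: common = {D}, closure = {D} → lossy.
Decomposition 2: common = {E}, closure = {ADE} → lossy.
Decomposition 3: common = {CE}, closure = {ACDE} → lossless.

Decomposition 3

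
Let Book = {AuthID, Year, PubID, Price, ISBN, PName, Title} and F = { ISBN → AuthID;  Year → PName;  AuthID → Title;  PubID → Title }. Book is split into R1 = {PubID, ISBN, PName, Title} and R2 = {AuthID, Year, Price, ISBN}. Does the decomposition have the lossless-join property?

No

Common attributes: R1 ∩ R2 = {ISBN}.
Closure of {ISBN}: ISBN → AuthID applies, adding AuthID; AuthID → Title applies, adding Title. So (ISBN)⁺ = {AuthID, ISBN, Title}.
The closure contains neither all of R1 = {PubID, ISBN, PName, Title} nor all of R2 = {AuthID, Year, Price, ISBN}, so the common attributes are not a superkey of either fragment. The join is lossy.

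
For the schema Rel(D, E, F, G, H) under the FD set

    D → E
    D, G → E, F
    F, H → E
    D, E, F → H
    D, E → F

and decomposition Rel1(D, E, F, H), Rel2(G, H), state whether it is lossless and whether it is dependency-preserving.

Lossless test: (H)⁺ = {H}, which is a superkey of neither fragment — lossy.
Dependency preservation: D, G → E, F is not contained in any single fragment, but the restricted closure of its left-hand side across the fragments still reaches the right-hand side; the remaining FDs each lie inside some fragment. All dependencies are preserved.

lossy but dependency-preserving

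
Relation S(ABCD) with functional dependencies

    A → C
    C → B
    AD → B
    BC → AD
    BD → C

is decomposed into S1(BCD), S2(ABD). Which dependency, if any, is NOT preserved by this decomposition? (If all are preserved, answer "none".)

A → C: restricted closure across fragments reaches C.
C → B lies within S1.
AD → B lies within S2.
BC → AD: restricted closure across fragments reaches AD.
BD → C lies within S1.
Every dependency is enforceable on the fragments, so the decomposition is dependency-preserving.

none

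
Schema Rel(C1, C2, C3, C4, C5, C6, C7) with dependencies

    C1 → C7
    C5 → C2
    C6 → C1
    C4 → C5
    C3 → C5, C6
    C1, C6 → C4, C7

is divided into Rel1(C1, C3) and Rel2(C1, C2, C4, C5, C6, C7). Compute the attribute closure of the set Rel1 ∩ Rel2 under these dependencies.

C1, C7

Rel1 ∩ Rel2 = {C1}.
C1 → C7 applies, adding C7
Closure: {C1, C7}.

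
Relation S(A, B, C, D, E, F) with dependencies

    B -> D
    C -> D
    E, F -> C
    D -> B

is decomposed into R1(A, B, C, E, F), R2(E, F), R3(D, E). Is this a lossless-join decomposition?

No

Chase test. Columns are A, B, C, D, E, F; row i has aⱼ where attribute j ∈ Ri, else bᵢⱼ.
Initial tableau (one row per fragment):
  row 1: a1 a2 a3 b14 a5 a6
  row 2: b21 b22 b23 b24 a5 a6
  row 3: b31 b32 b33 a4 a5 b36
Rows 1 and 2 agree on E, F; apply E, F→C and equate their C entries.
Rows 1 and 2 agree on C; apply C→D and equate their D entries.
Rows 1 and 2 agree on D; apply D→B and equate their B entries.
No row becomes fully distinguished — the join is lossy.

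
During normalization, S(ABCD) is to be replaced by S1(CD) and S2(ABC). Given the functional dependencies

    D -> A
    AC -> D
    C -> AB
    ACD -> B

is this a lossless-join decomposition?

Common attributes: S1 ∩ S2 = {C}.
Closure of {C}: C → AB applies, adding AB; AC → D applies, adding D. So (C)⁺ = {ABCD}.
This closure contains every attribute of S1, so S1 ∩ S2 → S1. The join is lossless.

Yes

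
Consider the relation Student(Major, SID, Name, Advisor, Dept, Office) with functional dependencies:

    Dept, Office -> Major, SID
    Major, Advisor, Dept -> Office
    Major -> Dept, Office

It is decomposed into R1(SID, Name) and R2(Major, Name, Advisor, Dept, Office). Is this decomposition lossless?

Common attributes: R1 ∩ R2 = {Name}.
No dependency enlarges {Name}, so (Name)⁺ = {Name}.
The closure contains neither all of R1 = {SID, Name} nor all of R2 = {Major, Name, Advisor, Dept, Office}, so the common attributes are not a superkey of either fragment. The join is lossy.

No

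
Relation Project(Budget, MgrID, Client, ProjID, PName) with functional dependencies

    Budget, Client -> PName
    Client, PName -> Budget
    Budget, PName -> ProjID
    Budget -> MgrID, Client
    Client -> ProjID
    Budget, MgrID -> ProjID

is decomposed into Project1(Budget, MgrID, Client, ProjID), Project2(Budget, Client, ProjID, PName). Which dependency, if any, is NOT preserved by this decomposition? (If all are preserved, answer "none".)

Budget, Client → PName lies within Project2.
Client, PName → Budget lies within Project2.
Budget, PName → ProjID lies within Project2.
Budget → MgrID, Client lies within Project1.
Client → ProjID lies within Project1.
Budget, MgrID → ProjID lies within Project1.
Every dependency is enforceable on the fragments, so the decomposition is dependency-preserving.

none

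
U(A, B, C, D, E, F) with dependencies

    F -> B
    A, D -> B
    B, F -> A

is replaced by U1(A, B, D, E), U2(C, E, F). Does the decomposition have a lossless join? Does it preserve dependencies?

Lossless test: (E)⁺ = {E}, which is a superkey of neither fragment — lossy.
Dependency preservation: the restricted closure of {F} across the fragments never reaches {B}, so F → B cannot be enforced without a join — not preserved.

lossy and not dependency-preserving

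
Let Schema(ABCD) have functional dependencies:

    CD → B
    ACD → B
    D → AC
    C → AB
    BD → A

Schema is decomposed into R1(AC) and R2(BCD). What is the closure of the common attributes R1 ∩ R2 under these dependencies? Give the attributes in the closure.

ABC

R1 ∩ R2 = {C}.
C → AB applies, adding AB
Closure: {ABC}.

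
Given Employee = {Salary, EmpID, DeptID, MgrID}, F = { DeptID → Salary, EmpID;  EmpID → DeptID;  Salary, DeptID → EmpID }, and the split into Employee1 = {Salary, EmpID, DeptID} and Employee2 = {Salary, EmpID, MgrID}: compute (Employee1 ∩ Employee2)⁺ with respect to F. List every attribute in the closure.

Employee1 ∩ Employee2 = {Salary, EmpID}.
EmpID → DeptID applies, adding DeptID
Closure: {Salary, EmpID, DeptID}.

Salary, EmpID, DeptID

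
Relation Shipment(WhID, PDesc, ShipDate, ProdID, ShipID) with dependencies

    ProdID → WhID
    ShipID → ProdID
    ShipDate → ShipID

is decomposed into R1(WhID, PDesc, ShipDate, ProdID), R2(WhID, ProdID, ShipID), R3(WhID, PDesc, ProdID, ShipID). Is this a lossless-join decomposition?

No

Chase test. Columns are WhID, PDesc, ShipDate, ProdID, ShipID; row i has aⱼ where attribute j ∈ Ri, else bᵢⱼ.
Initial tableau (one row per fragment):
  row 1: a1 a2 a3 a4 b15
  row 2: a1 b22 b23 a4 a5
  row 3: a1 a2 b33 a4 a5
No row becomes fully distinguished — the join is lossy.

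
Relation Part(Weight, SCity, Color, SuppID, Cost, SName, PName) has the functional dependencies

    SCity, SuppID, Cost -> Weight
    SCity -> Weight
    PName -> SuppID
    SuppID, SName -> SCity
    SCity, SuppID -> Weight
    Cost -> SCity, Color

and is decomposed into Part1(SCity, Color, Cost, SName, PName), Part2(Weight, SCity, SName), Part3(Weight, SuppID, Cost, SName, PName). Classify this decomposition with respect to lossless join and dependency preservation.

Lossless test (chase): Rows 1 and 2 agree on SCity; apply SCity→Weight and equate their Weight entries. Rows 1 and 3 agree on PName; apply PName→SuppID and equate their SuppID entries. Rows 1 and 3 agree on SuppID, SName; apply SuppID, SName→SCity and equate their SCity entries. Rows 1 and 3 agree on Cost; apply Cost→SCity, Color and equate their SCity, Color entries. Row 1 is now all distinguished symbols — the join is lossless.
Dependency preservation: the restricted closure of {SuppID, SName} across the fragments never reaches {SCity}, so SuppID, SName → SCity cannot be enforced without a join — not preserved.

lossless but not dependency-preserving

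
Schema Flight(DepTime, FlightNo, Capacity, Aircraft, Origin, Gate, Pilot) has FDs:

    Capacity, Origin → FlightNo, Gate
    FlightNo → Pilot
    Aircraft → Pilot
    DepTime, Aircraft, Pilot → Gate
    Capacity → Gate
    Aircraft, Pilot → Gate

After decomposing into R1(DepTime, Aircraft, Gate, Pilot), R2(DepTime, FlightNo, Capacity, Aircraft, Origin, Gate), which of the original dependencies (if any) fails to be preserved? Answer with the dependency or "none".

Check FlightNo → Pilot: no single fragment contains all of {FlightNo, Pilot}, and the restricted closure of {FlightNo} across the fragments never reaches {Pilot}.
Capacity, Origin → FlightNo, Gate is preserved.
Aircraft → Pilot is preserved.
DepTime, Aircraft, Pilot → Gate is preserved.
Capacity → Gate is preserved.
Aircraft, Pilot → Gate is preserved.

FlightNo → Pilot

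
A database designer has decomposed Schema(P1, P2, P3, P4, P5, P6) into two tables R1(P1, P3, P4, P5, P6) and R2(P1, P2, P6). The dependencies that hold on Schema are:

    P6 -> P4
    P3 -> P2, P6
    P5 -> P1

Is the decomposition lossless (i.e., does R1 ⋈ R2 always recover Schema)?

No

Common attributes: R1 ∩ R2 = {P1, P6}.
Closure of {P1, P6}: P6 → P4 applies, adding P4. So (P1, P6)⁺ = {P1, P4, P6}.
The closure contains neither all of R1 = {P1, P3, P4, P5, P6} nor all of R2 = {P1, P2, P6}, so the common attributes are not a superkey of either fragment. The join is lossy.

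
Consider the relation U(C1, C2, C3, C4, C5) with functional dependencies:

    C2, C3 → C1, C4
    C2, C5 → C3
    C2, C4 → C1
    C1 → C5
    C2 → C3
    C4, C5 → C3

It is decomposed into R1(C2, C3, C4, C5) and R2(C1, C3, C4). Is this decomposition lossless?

Common attributes: R1 ∩ R2 = {C3, C4}.
No dependency enlarges {C3, C4}, so (C3, C4)⁺ = {C3, C4}.
The closure contains neither all of R1 = {C2, C3, C4, C5} nor all of R2 = {C1, C3, C4}, so the common attributes are not a superkey of either fragment. The join is lossy.

No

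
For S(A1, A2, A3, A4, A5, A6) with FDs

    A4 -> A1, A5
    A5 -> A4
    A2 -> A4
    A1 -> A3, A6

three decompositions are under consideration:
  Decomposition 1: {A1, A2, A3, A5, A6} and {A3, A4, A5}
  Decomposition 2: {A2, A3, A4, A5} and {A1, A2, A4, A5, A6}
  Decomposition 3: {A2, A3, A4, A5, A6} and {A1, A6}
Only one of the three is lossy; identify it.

Decomposition 1: common = {A3, A5}, closure = {A1, A3, A4, A5, A6} → lossless.
Decomposition 2: common = {A2, A4, A5}, closure = {A1, A2, A3, A4, A5, A6} → lossless.
Decomposition 3: common = {A6}, closure = {A6} → lossy.

Decomposition 3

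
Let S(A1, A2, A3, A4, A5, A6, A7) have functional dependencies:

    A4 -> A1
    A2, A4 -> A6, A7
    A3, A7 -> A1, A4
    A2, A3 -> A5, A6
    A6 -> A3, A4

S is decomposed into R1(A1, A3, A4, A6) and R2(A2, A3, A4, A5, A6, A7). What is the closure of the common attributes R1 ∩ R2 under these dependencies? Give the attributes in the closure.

R1 ∩ R2 = {A3, A4, A6}.
A4 → A1 applies, adding A1
Closure: {A1, A3, A4, A6}.

A1, A3, A4, A6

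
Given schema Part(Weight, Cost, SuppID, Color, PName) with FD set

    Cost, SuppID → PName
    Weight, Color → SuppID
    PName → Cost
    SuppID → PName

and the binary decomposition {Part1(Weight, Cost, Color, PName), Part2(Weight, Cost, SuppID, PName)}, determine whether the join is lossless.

No

Common attributes: Part1 ∩ Part2 = {Weight, Cost, PName}.
No dependency enlarges {Weight, Cost, PName}, so (Weight, Cost, PName)⁺ = {Weight, Cost, PName}.
The closure contains neither all of Part1 = {Weight, Cost, Color, PName} nor all of Part2 = {Weight, Cost, SuppID, PName}, so the common attributes are not a superkey of either fragment. The join is lossy.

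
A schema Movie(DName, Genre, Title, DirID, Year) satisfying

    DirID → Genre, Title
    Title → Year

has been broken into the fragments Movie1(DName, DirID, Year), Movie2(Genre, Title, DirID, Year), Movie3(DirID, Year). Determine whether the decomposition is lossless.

Chase test. Columns are DName, Genre, Title, DirID, Year; row i has aⱼ where attribute j ∈ Moviei, else bᵢⱼ.
Initial tableau (one row per fragment):
  row 1: a1 b12 b13 a4 a5
  row 2: b21 a2 a3 a4 a5
  row 3: b31 b32 b33 a4 a5
Rows 1 and 2 agree on DirID; apply DirID→Genre, Title and equate their Genre, Title entries.
Rows 1 and 3 agree on DirID; apply DirID→Genre, Title and equate their Genre, Title entries.
Row 1 is now all distinguished symbols — the join is lossless.

Yes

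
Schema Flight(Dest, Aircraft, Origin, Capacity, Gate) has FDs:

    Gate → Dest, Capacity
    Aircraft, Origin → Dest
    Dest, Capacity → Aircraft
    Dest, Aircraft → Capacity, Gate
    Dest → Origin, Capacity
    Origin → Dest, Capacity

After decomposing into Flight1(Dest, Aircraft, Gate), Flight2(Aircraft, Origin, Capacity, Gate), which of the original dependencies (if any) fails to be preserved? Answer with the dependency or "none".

Gate → Dest, Capacity: restricted closure across fragments reaches Dest, Capacity.
Aircraft, Origin → Dest: restricted closure across fragments reaches Dest.
Dest, Capacity → Aircraft: restricted closure across fragments reaches Aircraft.
Dest, Aircraft → Capacity, Gate: restricted closure across fragments reaches Capacity, Gate.
Dest → Origin, Capacity: restricted closure across fragments reaches Origin, Capacity.
Origin → Dest, Capacity: restricted closure across fragments reaches Dest, Capacity.
Every dependency is enforceable on the fragments, so the decomposition is dependency-preserving.

none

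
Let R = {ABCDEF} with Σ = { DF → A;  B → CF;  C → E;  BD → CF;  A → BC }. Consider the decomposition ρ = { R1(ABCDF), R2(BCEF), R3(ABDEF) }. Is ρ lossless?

Yes

Chase test. Columns are ABCDEF; row i has aⱼ where attribute j ∈ Ri, else bᵢⱼ.
Initial tableau (one row per fragment):
  row 1: a1 a2 a3 a4 b15 a6
  row 2: b21 a2 a3 b24 a5 a6
  row 3: a1 a2 b33 a4 a5 a6
Rows 1 and 3 agree on B; apply B→CF and equate their CF entries.
Rows 1 and 2 agree on C; apply C→E and equate their E entries.
Row 1 is now all distinguished symbols — the join is lossless.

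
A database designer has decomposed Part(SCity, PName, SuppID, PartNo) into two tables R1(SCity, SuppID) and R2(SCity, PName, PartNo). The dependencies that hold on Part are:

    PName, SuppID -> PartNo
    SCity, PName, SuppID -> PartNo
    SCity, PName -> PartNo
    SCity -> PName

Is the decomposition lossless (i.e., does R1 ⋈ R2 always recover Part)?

Common attributes: R1 ∩ R2 = {SCity}.
Closure of {SCity}: SCity → PName applies, adding PName; SCity, PName → PartNo applies, adding PartNo. So (SCity)⁺ = {SCity, PName, PartNo}.
This closure contains every attribute of R2, so R1 ∩ R2 → R2. The join is lossless.

Yes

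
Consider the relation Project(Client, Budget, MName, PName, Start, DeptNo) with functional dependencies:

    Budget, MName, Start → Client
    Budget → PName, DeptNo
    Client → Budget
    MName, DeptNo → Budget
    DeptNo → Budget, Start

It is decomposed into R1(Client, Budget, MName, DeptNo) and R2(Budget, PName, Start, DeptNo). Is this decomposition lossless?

Common attributes: R1 ∩ R2 = {Budget, DeptNo}.
Closure of {Budget, DeptNo}: Budget → PName, DeptNo applies, adding PName; DeptNo → Budget, Start applies, adding Start. So (Budget, DeptNo)⁺ = {Budget, PName, Start, DeptNo}.
This closure contains every attribute of R2, so R1 ∩ R2 → R2. The join is lossless.

Yes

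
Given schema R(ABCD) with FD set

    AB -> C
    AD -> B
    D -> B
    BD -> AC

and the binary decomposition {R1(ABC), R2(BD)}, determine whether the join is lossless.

Common attributes: R1 ∩ R2 = {B}.
No dependency enlarges {B}, so (B)⁺ = {B}.
The closure contains neither all of R1 = {ABC} nor all of R2 = {BD}, so the common attributes are not a superkey of either fragment. The join is lossy.

No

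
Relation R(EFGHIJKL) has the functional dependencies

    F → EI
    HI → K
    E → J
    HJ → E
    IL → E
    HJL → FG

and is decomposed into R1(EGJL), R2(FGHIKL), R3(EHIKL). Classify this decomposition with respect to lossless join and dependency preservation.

lossless but not dependency-preserving

Lossless test (chase): Rows 1 and 3 agree on E; apply E→J and equate their J entries. Rows 2 and 3 agree on IL; apply IL→E and equate their E entries. Rows 1 and 2 agree on E; apply E→J and equate their J entries. Rows 2 and 3 agree on HJL; apply HJL→FG and equate their FG entries. Row 2 is now all distinguished symbols — the join is lossless.
Dependency preservation: the restricted closure of {F} across the fragments never reaches {EI}, so F → EI cannot be enforced without a join — not preserved.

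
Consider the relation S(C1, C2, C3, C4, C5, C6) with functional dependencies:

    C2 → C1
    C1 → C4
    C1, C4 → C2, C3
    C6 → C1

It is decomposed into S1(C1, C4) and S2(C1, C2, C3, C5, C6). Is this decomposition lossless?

Yes

Common attributes: S1 ∩ S2 = {C1}.
Closure of {C1}: C1 → C4 applies, adding C4; C1, C4 → C2, C3 applies, adding C2, C3. So (C1)⁺ = {C1, C2, C3, C4}.
This closure contains every attribute of S1, so S1 ∩ S2 → S1. The join is lossless.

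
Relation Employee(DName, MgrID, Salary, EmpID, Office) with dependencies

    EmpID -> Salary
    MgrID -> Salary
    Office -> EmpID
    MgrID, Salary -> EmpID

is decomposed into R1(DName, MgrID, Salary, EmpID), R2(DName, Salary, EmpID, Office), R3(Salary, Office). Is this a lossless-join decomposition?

No

Chase test. Columns are DName, MgrID, Salary, EmpID, Office; row i has aⱼ where attribute j ∈ Ri, else bᵢⱼ.
Initial tableau (one row per fragment):
  row 1: a1 a2 a3 a4 b15
  row 2: a1 b22 a3 a4 a5
  row 3: b31 b32 a3 b34 a5
Rows 2 and 3 agree on Office; apply Office→EmpID and equate their EmpID entries.
No row becomes fully distinguished — the join is lossy.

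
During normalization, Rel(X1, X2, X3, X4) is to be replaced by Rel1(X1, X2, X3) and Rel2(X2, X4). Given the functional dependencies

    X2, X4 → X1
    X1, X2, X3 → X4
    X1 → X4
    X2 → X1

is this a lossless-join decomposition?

Common attributes: Rel1 ∩ Rel2 = {X2}.
Closure of {X2}: X2 → X1 applies, adding X1; X1 → X4 applies, adding X4. So (X2)⁺ = {X1, X2, X4}.
This closure contains every attribute of Rel2, so Rel1 ∩ Rel2 → Rel2. The join is lossless.

Yes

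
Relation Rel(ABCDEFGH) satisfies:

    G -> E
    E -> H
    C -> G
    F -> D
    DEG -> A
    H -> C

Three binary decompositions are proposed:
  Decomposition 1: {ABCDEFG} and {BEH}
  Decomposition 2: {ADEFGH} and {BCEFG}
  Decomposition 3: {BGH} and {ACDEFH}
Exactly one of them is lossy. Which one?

Decomposition 3

Decomposition 1: common = {BE}, closure = {BCEGH} → lossless.
Decomposition 2: common = {EFG}, closure = {ACDEFGH} → lossless.
Decomposition 3: common = {H}, closure = {CEGH} → lossy.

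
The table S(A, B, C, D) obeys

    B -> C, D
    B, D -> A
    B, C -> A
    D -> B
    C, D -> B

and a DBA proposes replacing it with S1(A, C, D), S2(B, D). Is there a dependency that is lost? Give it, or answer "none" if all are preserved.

B → C, D: restricted closure across fragments reaches C, D.
B, D → A: restricted closure across fragments reaches A.
B, C → A: restricted closure across fragments reaches A.
D → B lies within S2.
C, D → B: restricted closure across fragments reaches B.
Every dependency is enforceable on the fragments, so the decomposition is dependency-preserving.

none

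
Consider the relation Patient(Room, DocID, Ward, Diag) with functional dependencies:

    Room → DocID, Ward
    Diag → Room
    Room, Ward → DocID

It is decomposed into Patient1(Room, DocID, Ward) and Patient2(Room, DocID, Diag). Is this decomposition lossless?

Yes

Common attributes: Patient1 ∩ Patient2 = {Room, DocID}.
Closure of {Room, DocID}: Room → DocID, Ward applies, adding Ward. So (Room, DocID)⁺ = {Room, DocID, Ward}.
This closure contains every attribute of Patient1, so Patient1 ∩ Patient2 → Patient1. The join is lossless.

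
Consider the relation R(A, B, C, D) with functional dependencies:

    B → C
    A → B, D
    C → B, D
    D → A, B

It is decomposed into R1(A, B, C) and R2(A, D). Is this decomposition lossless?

Common attributes: R1 ∩ R2 = {A}.
Closure of {A}: A → B, D applies, adding B, D; B → C applies, adding C. So (A)⁺ = {A, B, C, D}.
This closure contains every attribute of R1, so R1 ∩ R2 → R1. The join is lossless.

Yes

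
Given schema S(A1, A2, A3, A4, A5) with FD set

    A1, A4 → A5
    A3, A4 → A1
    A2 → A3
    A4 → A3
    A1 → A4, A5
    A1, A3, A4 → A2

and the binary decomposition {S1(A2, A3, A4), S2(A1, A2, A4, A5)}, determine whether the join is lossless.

Yes

Common attributes: S1 ∩ S2 = {A2, A4}.
Closure of {A2, A4}: A2 → A3 applies, adding A3; A3, A4 → A1 applies, adding A1; A1 → A4, A5 applies, adding A5. So (A2, A4)⁺ = {A1, A2, A3, A4, A5}.
This closure contains every attribute of S1, so S1 ∩ S2 → S1. The join is lossless.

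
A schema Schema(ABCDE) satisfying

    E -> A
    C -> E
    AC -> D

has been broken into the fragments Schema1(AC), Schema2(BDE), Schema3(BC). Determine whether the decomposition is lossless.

Chase test. Columns are ABCDE; row i has aⱼ where attribute j ∈ Schemai, else bᵢⱼ.
Initial tableau (one row per fragment):
  row 1: a1 b12 a3 b14 b15
  row 2: b21 a2 b23 a4 a5
  row 3: b31 a2 a3 b34 b35
Rows 1 and 3 agree on C; apply C→E and equate their E entries.
Rows 1 and 3 agree on E; apply E→A and equate their A entries.
Rows 1 and 3 agree on AC; apply AC→D and equate their D entries.
No row becomes fully distinguished — the join is lossy.

No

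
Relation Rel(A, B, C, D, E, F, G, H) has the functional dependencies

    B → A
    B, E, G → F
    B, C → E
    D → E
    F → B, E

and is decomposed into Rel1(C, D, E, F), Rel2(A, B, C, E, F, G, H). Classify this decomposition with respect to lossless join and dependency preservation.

Lossless test: (C, E, F)⁺ = {A, B, C, E, F}, which is a superkey of neither fragment — lossy.
Dependency preservation: every FD's attributes lie within a single fragment, so each can be enforced locally — preserved.

lossy but dependency-preserving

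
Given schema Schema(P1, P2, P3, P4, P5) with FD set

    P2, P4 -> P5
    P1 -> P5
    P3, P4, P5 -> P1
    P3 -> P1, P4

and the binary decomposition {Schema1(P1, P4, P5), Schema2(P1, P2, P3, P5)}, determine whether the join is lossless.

No

Common attributes: Schema1 ∩ Schema2 = {P1, P5}.
No dependency enlarges {P1, P5}, so (P1, P5)⁺ = {P1, P5}.
The closure contains neither all of Schema1 = {P1, P4, P5} nor all of Schema2 = {P1, P2, P3, P5}, so the common attributes are not a superkey of either fragment. The join is lossy.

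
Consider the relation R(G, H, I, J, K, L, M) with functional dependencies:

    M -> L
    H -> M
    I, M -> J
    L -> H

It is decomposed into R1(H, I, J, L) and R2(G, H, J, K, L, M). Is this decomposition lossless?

Common attributes: R1 ∩ R2 = {H, J, L}.
Closure of {H, J, L}: H → M applies, adding M. So (H, J, L)⁺ = {H, J, L, M}.
The closure contains neither all of R1 = {H, I, J, L} nor all of R2 = {G, H, J, K, L, M}, so the common attributes are not a superkey of either fragment. The join is lossy.

No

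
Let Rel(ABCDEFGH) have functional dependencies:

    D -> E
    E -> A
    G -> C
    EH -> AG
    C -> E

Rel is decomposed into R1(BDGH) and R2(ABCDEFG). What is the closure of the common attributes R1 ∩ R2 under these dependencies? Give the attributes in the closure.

ABCDEG

R1 ∩ R2 = {BDG}.
D → E applies, adding E
E → A applies, adding A
G → C applies, adding C
Closure: {ABCDEG}.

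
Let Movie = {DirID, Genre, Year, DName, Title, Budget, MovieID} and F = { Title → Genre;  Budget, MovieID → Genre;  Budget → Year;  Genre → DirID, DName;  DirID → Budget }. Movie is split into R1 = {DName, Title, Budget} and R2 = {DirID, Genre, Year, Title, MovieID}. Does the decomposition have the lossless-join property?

Common attributes: R1 ∩ R2 = {Title}.
Closure of {Title}: Title → Genre applies, adding Genre; Genre → DirID, DName applies, adding DirID, DName; DirID → Budget applies, adding Budget; Budget → Year applies, adding Year. So (Title)⁺ = {DirID, Genre, Year, DName, Title, Budget}.
This closure contains every attribute of R1, so R1 ∩ R2 → R1. The join is lossless.

Yes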